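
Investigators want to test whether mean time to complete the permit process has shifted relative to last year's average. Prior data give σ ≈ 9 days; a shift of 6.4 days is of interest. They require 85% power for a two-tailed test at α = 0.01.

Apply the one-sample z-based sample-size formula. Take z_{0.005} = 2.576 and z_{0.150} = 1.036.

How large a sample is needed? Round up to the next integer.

n = 26

n = (z_{α/2} + z_β)² · σ² / δ²
  = (2.576 + 1.036)² · 9² / 6.4²
  = 13.0465 · 81 / 40.96
  = 25.80
Round up → n = 26.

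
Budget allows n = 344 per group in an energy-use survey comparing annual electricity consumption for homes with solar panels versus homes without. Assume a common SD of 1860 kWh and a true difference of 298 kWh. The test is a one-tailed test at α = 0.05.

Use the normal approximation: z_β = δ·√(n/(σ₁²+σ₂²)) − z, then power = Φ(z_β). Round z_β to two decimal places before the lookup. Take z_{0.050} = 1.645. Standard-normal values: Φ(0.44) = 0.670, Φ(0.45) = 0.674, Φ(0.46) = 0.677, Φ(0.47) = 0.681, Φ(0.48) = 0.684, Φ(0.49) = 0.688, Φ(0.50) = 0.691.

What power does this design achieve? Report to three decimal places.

Power ≈ 0.677

z_β = δ·√(n/(σ₁²+σ₂²)) − z_α
    = 298 · √(344/6919200) − 1.645
    = 298 · 0.00705 − 1.645
    = 2.1012 − 1.645 = 0.4562 → 0.46
Power = Φ(0.46) = 0.677.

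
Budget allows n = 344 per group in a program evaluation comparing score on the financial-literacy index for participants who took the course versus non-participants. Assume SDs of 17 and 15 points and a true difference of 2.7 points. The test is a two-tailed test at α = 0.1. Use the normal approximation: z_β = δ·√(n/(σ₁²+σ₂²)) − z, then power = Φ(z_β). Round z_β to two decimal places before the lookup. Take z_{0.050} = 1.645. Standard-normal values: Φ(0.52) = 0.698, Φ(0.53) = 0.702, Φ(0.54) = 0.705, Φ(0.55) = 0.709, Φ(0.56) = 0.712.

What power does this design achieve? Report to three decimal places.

Power ≈ 0.712

z_β = δ·√(n/(σ₁²+σ₂²)) − z_{α/2}
    = 2.7 · √(344/514) − 1.645
    = 2.7 · 0.81808 − 1.645
    = 2.2088 − 1.645 = 0.5638 → 0.56
Power = Φ(0.56) = 0.712.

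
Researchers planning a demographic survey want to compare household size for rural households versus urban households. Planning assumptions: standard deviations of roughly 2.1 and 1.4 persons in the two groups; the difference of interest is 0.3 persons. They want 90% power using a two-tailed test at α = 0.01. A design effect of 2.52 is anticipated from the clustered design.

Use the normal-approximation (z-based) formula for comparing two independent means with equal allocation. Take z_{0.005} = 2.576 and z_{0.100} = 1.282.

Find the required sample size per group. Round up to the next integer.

n = 2655 per group

n = (z_{α/2} + z_β)² · (σ₁² + σ₂²) / δ²
  = (2.576 + 1.282)² · (2.1² + 1.4² = 6.37) / 0.3²
  = 14.8842 · 6.37 / 0.09
  = 1053.47
Design effect: 2.52 × 1053.47 = 2654.74.
Round up → n = 2655 per group.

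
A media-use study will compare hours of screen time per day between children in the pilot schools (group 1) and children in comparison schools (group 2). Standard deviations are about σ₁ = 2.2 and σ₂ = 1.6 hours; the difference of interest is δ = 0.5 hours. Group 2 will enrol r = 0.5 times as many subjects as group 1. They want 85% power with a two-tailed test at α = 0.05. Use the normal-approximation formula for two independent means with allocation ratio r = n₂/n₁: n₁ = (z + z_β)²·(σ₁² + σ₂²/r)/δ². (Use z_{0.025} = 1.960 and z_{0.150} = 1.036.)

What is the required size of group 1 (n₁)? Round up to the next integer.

n₁ = (z_{α/2} + z_β)² · (σ₁² + σ₂²/r) / δ²
   = (1.960 + 1.036)² · (2.2² + 1.6²/0.5) / 0.5²
   = 8.9760 · (4.84 + 5.12) / 0.25
   = 8.9760 · 9.96 / 0.25
   = 357.60
Round up → n₁ = 358; n₂ = r·n₁ = 0.5 × 358 = 179.

n₁ = 358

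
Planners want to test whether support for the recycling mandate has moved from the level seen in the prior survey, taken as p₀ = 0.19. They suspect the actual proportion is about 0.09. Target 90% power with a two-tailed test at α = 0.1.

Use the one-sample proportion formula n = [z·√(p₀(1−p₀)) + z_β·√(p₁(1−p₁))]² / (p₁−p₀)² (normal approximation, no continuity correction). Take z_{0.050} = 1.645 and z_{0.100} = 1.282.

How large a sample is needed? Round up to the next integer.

n = 103

n = [z_{α/2}·√(p₀q₀) + z_β·√(p₁q₁)]² / (p₁ − p₀)²
  = [1.645·√(0.19·0.81) + 1.282·√(0.09·0.91)]² / (-0.10)²
  = [1.645·0.3923 + 1.282·0.2862]² / 0.0100
  = [1.0122]² / 0.0100
  = 102.46
Round up → n = 103.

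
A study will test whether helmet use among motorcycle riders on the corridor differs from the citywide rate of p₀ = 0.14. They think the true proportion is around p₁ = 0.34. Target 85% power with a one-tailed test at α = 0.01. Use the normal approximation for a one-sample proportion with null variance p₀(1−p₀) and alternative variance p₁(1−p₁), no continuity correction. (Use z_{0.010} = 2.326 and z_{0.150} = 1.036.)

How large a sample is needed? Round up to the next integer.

n = [z_α·√(p₀q₀) + z_β·√(p₁q₁)]² / (p₁ − p₀)²
  = [2.326·√(0.14·0.86) + 1.036·√(0.34·0.66)]² / (0.20)²
  = [2.326·0.3470 + 1.036·0.4737]² / 0.0400
  = [1.2979]² / 0.0400
  = 42.11
Round up → n = 43.

n = 43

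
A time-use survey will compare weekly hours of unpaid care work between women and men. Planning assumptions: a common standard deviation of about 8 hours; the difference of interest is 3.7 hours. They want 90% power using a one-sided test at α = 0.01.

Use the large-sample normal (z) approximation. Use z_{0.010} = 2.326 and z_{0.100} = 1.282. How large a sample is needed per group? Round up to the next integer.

n = (z_α + z_β)² · (σ₁² + σ₂²) / δ²
  = (2.326 + 1.282)² · (2·8² = 128) / 3.7²
  = 13.0177 · 128 / 13.69
  = 121.71
Round up → n = 122 per group.

n = 122 per group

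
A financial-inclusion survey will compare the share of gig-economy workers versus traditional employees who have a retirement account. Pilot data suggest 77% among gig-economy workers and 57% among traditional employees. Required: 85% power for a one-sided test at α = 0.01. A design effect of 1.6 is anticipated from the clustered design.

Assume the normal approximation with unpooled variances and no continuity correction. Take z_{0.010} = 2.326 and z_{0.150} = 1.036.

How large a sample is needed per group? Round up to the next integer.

n = 191 per group

n = (z_α + z_β)² · [p₁(1−p₁) + p₂(1−p₂)] / (p₁ − p₂)²
  = (2.326 + 1.036)² · (0.77·0.23 + 0.57·0.43) / (0.20)²
  = (3.362)² · (0.1771 + 0.2451) / 0.0400
  = 11.3030 · 0.4222 / 0.0400
  = 119.30
Design effect: 1.6 × 119.30 = 190.89.
Round up → n = 191 per group.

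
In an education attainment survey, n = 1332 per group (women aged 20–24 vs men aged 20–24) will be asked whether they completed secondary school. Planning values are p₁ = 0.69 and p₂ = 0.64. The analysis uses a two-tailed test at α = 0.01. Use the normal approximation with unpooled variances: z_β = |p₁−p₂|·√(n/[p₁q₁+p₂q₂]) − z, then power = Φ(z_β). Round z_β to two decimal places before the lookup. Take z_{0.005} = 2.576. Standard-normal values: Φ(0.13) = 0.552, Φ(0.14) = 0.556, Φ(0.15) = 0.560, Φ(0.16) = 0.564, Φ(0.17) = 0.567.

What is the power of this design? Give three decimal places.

z_β = |p₁−p₂|·√(n/[p₁q₁+p₂q₂]) − z_{α/2}
    = 0.05 · √(1332/0.4443) − 2.576
    = 0.05 · 54.7538 − 2.576
    = 2.7377 − 2.576 = 0.1617 → 0.16
Power = Φ(0.16) = 0.564.

Power ≈ 0.564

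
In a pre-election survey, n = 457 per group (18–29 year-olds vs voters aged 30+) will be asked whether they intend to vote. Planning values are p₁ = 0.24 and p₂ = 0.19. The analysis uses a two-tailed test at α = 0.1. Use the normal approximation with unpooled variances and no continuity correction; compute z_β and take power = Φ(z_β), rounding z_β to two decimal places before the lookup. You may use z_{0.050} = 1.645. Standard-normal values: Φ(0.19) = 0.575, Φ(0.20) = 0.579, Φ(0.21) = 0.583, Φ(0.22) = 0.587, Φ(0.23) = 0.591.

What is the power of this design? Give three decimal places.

Power ≈ 0.579

z_β = |p₁−p₂|·√(n/[p₁q₁+p₂q₂]) − z_{α/2}
    = 0.05 · √(457/0.3363) − 1.645
    = 0.05 · 36.8633 − 1.645
    = 1.8432 − 1.645 = 0.1982 → 0.20
Power = Φ(0.20) = 0.579.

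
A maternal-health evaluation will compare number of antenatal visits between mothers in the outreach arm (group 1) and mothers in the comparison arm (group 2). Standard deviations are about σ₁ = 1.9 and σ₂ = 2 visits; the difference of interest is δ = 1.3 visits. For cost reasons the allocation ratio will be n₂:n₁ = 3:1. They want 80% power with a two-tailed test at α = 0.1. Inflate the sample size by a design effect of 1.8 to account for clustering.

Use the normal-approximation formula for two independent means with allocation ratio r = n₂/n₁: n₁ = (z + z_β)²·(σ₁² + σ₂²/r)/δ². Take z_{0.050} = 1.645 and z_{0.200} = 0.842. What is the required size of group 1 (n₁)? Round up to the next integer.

n₁ = 33

n₁ = (z_{α/2} + z_β)² · (σ₁² + σ₂²/r) / δ²
   = (1.645 + 0.842)² · (1.9² + 2²/3) / 1.3²
   = 6.1852 · (3.61 + 1.3333) / 1.69
   = 6.1852 · 4.9433 / 1.69
   = 18.09
Design effect: 1.8 × 18.09 = 32.57.
Round up → n₁ = 33; n₂ = r·n₁ = 3 × 33 = 99.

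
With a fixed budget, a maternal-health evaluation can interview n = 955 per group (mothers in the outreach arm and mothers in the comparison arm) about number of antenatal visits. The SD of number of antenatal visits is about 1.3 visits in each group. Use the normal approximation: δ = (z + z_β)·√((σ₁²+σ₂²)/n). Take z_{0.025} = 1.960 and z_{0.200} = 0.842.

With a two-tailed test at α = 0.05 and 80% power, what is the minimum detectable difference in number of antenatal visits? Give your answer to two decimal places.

δ = (z_{α/2} + z_β) · √((σ₁²+σ₂²)/n)
  = (1.960 + 0.842) · √(3.38/955)
  = 2.802 · √0.00354
  = 2.802 · 0.0595
  = 0.1667

Minimum detectable difference ≈ 0.17 visits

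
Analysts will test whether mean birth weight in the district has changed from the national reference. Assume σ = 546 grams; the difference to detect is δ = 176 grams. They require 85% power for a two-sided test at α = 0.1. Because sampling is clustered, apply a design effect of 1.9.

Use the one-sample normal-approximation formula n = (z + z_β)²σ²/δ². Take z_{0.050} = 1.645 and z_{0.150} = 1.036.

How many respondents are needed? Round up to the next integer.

n = 132

n = (z_{α/2} + z_β)² · σ² / δ²
  = (1.645 + 1.036)² · 546² / 176²
  = 7.1878 · 298116 / 30976
  = 69.18
Design effect: 1.9 × 69.18 = 131.43.
Round up → n = 132.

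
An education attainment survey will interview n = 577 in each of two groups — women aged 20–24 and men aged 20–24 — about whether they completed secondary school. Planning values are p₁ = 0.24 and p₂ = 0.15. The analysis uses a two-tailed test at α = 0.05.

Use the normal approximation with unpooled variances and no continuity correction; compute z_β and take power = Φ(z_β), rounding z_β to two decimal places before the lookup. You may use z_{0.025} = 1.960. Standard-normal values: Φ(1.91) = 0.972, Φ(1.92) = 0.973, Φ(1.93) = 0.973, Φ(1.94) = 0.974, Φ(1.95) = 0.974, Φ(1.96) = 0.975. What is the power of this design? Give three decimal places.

Power ≈ 0.973

z_β = |p₁−p₂|·√(n/[p₁q₁+p₂q₂]) − z_{α/2}
    = 0.09 · √(577/0.3099) − 1.960
    = 0.09 · 43.1496 − 1.960
    = 3.8835 − 1.960 = 1.9235 → 1.92
Power = Φ(1.92) = 0.973.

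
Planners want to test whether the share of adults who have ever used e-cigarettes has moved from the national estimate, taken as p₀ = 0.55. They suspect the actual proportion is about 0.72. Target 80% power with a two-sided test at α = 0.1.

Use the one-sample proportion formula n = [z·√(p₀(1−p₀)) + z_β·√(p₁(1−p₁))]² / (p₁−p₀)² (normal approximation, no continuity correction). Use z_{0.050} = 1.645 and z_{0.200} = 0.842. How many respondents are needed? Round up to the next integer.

n = 50

n = [z_{α/2}·√(p₀q₀) + z_β·√(p₁q₁)]² / (p₁ − p₀)²
  = [1.645·√(0.55·0.45) + 0.842·√(0.72·0.28)]² / (0.17)²
  = [1.645·0.4975 + 0.842·0.4490]² / 0.0289
  = [1.1964]² / 0.0289
  = 49.53
Round up → n = 50.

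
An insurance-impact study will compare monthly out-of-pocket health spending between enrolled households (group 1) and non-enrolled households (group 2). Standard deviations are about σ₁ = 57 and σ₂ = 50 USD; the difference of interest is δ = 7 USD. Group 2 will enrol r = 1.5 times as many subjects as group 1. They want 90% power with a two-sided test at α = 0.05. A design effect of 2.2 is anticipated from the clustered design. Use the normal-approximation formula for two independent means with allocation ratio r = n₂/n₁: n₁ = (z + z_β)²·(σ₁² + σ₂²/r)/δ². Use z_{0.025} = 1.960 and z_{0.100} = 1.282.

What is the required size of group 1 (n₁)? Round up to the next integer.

n₁ = 2320

n₁ = (z_{α/2} + z_β)² · (σ₁² + σ₂²/r) / δ²
   = (1.960 + 1.282)² · (57² + 50²/1.5) / 7²
   = 10.5106 · (3249 + 1666.7) / 49
   = 10.5106 · 4915.7 / 49
   = 1054.42
Design effect: 2.2 × 1054.42 = 2319.72.
Round up → n₁ = 2320; n₂ = r·n₁ = 1.5 × 2320 = 3480.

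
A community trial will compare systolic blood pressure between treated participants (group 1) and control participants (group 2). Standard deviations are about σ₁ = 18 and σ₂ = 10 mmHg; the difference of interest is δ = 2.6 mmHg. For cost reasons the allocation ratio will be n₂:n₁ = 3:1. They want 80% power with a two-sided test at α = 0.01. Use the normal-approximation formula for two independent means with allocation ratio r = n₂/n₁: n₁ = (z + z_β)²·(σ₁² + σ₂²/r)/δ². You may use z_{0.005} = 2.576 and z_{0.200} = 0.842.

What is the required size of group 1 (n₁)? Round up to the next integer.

n₁ = 618

n₁ = (z_{α/2} + z_β)² · (σ₁² + σ₂²/r) / δ²
   = (2.576 + 0.842)² · (18² + 10²/3) / 2.6²
   = 11.6827 · (324 + 33.3333) / 6.76
   = 11.6827 · 357.3333 / 6.76
   = 617.55
Round up → n₁ = 618; n₂ = r·n₁ = 3 × 618 = 1854.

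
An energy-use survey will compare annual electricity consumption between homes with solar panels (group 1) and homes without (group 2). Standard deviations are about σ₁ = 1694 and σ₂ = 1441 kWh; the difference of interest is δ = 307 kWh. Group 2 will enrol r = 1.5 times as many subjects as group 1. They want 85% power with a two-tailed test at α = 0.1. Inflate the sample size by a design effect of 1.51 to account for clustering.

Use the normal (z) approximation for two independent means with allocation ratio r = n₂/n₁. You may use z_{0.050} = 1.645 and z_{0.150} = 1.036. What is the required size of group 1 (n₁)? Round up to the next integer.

n₁ = 490

n₁ = (z_{α/2} + z_β)² · (σ₁² + σ₂²/r) / δ²
   = (1.645 + 1.036)² · (1694² + 1441²/1.5) / 307²
   = 7.1878 · (2869636 + 1384320.7) / 94249
   = 7.1878 · 4253956.7 / 94249
   = 324.42
Design effect: 1.51 × 324.42 = 489.88.
Round up → n₁ = 490; n₂ = r·n₁ = 1.5 × 490 = 735.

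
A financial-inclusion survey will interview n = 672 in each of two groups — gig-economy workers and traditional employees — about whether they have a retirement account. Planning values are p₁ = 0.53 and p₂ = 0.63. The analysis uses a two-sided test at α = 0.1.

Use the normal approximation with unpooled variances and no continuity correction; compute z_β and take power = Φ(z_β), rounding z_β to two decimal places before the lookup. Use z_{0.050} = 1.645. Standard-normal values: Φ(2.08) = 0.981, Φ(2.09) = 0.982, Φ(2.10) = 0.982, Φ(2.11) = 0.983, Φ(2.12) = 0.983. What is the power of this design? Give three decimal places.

z_β = |p₁−p₂|·√(n/[p₁q₁+p₂q₂]) − z_{α/2}
    = 0.10 · √(672/0.4822) − 1.645
    = 0.10 · 37.3311 − 1.645
    = 3.7331 − 1.645 = 2.0881 → 2.09
Power = Φ(2.09) = 0.982.

Power ≈ 0.982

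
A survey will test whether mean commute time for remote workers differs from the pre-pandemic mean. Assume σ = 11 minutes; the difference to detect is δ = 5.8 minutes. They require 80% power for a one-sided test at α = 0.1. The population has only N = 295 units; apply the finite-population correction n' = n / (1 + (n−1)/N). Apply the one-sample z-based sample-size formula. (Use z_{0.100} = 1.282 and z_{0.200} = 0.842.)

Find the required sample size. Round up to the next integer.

n = 16

n = (z_α + z_β)² · σ² / δ²
  = (1.282 + 0.842)² · 11² / 5.8²
  = 4.5114 · 121 / 33.64
  = 16.23
Finite-population correction (N = 295): 16.23 / (1 + (16.23 − 1)/295) = 15.43.
Round up → n = 16.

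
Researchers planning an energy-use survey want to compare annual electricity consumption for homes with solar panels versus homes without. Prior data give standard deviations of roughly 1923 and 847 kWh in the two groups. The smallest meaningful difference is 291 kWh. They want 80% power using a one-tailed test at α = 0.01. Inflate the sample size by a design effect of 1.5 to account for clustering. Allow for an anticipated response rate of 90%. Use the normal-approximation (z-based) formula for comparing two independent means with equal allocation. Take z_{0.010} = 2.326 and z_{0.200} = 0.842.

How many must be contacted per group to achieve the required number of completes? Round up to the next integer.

n = (z_α + z_β)² · (σ₁² + σ₂²) / δ²
  = (2.326 + 0.842)² · (1923² + 847² = 4415338) / 291²
  = 10.0362 · 4415338 / 84681
  = 523.30
Design effect: 1.5 × 523.30 = 784.95.
Adjust for 90% response: 784.95 / 0.90 = 872.16.
Round up → n = 873 per group.

n = 873 per group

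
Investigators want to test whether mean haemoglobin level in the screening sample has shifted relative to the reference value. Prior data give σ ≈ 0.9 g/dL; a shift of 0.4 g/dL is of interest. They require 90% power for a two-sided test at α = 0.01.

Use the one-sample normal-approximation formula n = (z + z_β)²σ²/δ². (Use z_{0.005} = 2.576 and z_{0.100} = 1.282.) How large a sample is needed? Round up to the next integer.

n = 76

n = (z_{α/2} + z_β)² · σ² / δ²
  = (2.576 + 1.282)² · 0.9² / 0.4²
  = 14.8842 · 0.81 / 0.16
  = 75.35
Round up → n = 76.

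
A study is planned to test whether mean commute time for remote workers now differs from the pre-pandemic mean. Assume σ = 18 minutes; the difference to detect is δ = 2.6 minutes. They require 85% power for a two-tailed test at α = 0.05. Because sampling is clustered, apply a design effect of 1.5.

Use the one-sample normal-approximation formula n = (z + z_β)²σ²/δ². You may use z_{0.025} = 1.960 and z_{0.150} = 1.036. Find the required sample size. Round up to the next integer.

n = 646

n = (z_{α/2} + z_β)² · σ² / δ²
  = (1.960 + 1.036)² · 18² / 2.6²
  = 8.9760 · 324 / 6.76
  = 430.21
Design effect: 1.5 × 430.21 = 645.32.
Round up → n = 646.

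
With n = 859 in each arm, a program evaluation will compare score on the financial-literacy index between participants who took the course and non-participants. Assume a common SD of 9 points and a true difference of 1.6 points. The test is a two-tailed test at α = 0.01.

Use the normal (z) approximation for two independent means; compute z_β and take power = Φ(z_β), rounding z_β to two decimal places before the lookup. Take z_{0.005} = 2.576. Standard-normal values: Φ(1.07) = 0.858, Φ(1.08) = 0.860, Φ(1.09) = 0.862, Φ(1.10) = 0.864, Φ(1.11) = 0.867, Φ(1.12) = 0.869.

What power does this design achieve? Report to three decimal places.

Power ≈ 0.867

z_β = δ·√(n/(σ₁²+σ₂²)) − z_{α/2}
    = 1.6 · √(859/162) − 2.576
    = 1.6 · 2.30271 − 2.576
    = 3.6843 − 2.576 = 1.1083 → 1.11
Power = Φ(1.11) = 0.867.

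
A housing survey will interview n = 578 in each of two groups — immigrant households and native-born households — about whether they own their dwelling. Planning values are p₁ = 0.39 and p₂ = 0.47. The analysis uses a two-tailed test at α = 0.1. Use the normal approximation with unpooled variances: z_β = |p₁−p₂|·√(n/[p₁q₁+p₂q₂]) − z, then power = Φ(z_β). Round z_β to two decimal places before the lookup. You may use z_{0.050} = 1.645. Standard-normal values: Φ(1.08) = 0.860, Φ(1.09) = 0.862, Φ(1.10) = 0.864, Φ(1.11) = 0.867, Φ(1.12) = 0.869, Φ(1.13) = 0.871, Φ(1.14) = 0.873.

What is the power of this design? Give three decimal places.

Power ≈ 0.867

z_β = |p₁−p₂|·√(n/[p₁q₁+p₂q₂]) − z_{α/2}
    = 0.08 · √(578/0.4870) − 1.645
    = 0.08 · 34.4508 − 1.645
    = 2.7561 − 1.645 = 1.1111 → 1.11
Power = Φ(1.11) = 0.867.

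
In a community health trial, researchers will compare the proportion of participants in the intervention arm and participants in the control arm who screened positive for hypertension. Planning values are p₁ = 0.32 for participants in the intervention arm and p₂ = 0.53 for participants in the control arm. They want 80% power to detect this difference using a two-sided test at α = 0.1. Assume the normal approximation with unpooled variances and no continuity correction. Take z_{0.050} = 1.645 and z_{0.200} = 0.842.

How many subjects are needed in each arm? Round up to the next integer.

n = 66 per group

n = (z_{α/2} + z_β)² · [p₁(1−p₁) + p₂(1−p₂)] / (p₁ − p₂)²
  = (1.645 + 0.842)² · (0.32·0.68 + 0.53·0.47) / (-0.21)²
  = (2.487)² · (0.2176 + 0.2491) / 0.0441
  = 6.1852 · 0.4667 / 0.0441
  = 65.46
Round up → n = 66 per group.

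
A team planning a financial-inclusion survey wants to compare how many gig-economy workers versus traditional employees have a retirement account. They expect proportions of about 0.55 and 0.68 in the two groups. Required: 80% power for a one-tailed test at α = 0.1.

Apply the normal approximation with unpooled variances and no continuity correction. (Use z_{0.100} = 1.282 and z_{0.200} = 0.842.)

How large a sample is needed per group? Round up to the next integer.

n = (z_α + z_β)² · [p₁(1−p₁) + p₂(1−p₂)] / (p₁ − p₂)²
  = (1.282 + 0.842)² · (0.55·0.45 + 0.68·0.32) / (-0.13)²
  = (2.124)² · (0.2475 + 0.2176) / 0.0169
  = 4.5114 · 0.4651 / 0.0169
  = 124.16
Round up → n = 125 per group.

n = 125 per group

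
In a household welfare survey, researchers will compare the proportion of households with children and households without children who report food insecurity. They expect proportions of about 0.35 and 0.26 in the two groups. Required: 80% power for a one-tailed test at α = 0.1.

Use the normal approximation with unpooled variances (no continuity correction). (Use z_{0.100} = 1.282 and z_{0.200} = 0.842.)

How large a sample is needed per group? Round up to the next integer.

n = 234 per group

n = (z_α + z_β)² · [p₁(1−p₁) + p₂(1−p₂)] / (p₁ − p₂)²
  = (1.282 + 0.842)² · (0.35·0.65 + 0.26·0.74) / (0.09)²
  = (2.124)² · (0.2275 + 0.1924) / 0.0081
  = 4.5114 · 0.4199 / 0.0081
  = 233.87
Round up → n = 234 per group.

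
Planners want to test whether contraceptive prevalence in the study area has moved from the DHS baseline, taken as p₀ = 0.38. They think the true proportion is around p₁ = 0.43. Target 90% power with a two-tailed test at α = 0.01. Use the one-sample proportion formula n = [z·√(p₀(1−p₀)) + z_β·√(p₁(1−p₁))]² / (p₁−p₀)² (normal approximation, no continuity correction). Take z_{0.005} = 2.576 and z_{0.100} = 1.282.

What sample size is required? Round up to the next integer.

n = [z_{α/2}·√(p₀q₀) + z_β·√(p₁q₁)]² / (p₁ − p₀)²
  = [2.576·√(0.38·0.62) + 1.282·√(0.43·0.57)]² / (0.05)²
  = [2.576·0.4854 + 1.282·0.4951]² / 0.0025
  = [1.8850]² / 0.0025
  = 1421.35
Round up → n = 1422.

n = 1422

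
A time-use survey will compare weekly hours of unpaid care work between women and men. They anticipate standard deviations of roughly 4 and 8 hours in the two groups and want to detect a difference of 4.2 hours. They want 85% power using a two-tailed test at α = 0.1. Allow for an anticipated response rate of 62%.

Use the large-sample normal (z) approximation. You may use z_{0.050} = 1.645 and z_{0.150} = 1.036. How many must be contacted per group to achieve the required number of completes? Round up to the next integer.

n = 53 per group

n = (z_{α/2} + z_β)² · (σ₁² + σ₂²) / δ²
  = (1.645 + 1.036)² · (4² + 8² = 80) / 4.2²
  = 7.1878 · 80 / 17.64
  = 32.60
Adjust for 62% response: 32.60 / 0.62 = 52.58.
Round up → n = 53 per group.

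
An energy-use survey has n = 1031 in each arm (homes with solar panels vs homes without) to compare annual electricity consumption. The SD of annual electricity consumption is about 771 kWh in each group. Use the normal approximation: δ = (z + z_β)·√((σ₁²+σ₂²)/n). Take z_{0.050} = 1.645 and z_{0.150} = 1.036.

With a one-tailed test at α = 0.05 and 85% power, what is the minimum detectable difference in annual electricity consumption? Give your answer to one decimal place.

Minimum detectable difference ≈ 91.0 kWh

δ = (z_α + z_β) · √((σ₁²+σ₂²)/n)
  = (1.645 + 1.036) · √(1188882/1031)
  = 2.681 · √1153.1
  = 2.681 · 33.9578
  = 91.0410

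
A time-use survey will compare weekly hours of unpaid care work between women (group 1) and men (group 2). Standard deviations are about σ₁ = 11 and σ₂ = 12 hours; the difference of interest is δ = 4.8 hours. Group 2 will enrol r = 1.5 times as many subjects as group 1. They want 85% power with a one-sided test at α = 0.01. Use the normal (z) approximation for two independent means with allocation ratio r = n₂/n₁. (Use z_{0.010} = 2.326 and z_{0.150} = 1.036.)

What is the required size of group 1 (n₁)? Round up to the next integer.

n₁ = 107

n₁ = (z_α + z_β)² · (σ₁² + σ₂²/r) / δ²
   = (2.326 + 1.036)² · (11² + 12²/1.5) / 4.8²
   = 11.3030 · (121 + 96) / 23.04
   = 11.3030 · 217 / 23.04
   = 106.46
Round up → n₁ = 107; n₂ = r·n₁ = 1.5 × 107 = 161.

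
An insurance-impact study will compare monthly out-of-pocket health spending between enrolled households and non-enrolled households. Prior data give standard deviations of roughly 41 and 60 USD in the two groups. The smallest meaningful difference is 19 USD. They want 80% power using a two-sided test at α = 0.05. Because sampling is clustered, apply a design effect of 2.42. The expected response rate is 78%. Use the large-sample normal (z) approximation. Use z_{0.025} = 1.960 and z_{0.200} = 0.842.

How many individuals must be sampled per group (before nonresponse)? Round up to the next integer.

n = 357 per group

n = (z_{α/2} + z_β)² · (σ₁² + σ₂²) / δ²
  = (1.960 + 0.842)² · (41² + 60² = 5281) / 19²
  = 7.8512 · 5281 / 361
  = 114.85
Design effect: 2.42 × 114.85 = 277.95.
Adjust for 78% response: 277.95 / 0.78 = 356.34.
Round up → n = 357 per group.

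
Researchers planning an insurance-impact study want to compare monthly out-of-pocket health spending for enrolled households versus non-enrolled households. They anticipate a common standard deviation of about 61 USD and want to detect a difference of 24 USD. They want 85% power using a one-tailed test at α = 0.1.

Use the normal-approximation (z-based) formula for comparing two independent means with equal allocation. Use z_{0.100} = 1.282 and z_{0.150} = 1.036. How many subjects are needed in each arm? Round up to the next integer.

n = (z_α + z_β)² · (σ₁² + σ₂²) / δ²
  = (1.282 + 1.036)² · (2·61² = 7442) / 24²
  = 5.3731 · 7442 / 576
  = 69.42
Round up → n = 70 per group.

n = 70 per group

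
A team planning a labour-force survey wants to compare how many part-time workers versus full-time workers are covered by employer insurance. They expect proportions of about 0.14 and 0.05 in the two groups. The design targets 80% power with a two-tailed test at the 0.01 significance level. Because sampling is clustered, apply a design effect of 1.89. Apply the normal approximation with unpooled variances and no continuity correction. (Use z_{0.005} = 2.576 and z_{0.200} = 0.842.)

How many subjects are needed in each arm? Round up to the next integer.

n = 458 per group

n = (z_{α/2} + z_β)² · [p₁(1−p₁) + p₂(1−p₂)] / (p₁ − p₂)²
  = (2.576 + 0.842)² · (0.14·0.86 + 0.05·0.95) / (0.09)²
  = (3.418)² · (0.1204 + 0.0475) / 0.0081
  = 11.6827 · 0.1679 / 0.0081
  = 242.16
Design effect: 1.89 × 242.16 = 457.69.
Round up → n = 458 per group.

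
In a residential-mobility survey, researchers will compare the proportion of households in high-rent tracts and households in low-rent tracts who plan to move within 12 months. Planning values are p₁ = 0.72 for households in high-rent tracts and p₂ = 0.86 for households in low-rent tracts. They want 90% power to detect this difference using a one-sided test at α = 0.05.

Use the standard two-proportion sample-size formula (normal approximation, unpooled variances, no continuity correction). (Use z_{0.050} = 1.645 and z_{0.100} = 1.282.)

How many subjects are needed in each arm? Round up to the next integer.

n = 141 per group

n = (z_α + z_β)² · [p₁(1−p₁) + p₂(1−p₂)] / (p₁ − p₂)²
  = (1.645 + 1.282)² · (0.72·0.28 + 0.86·0.14) / (-0.14)²
  = (2.927)² · (0.2016 + 0.1204) / 0.0196
  = 8.5673 · 0.3220 / 0.0196
  = 140.75
Round up → n = 141 per group.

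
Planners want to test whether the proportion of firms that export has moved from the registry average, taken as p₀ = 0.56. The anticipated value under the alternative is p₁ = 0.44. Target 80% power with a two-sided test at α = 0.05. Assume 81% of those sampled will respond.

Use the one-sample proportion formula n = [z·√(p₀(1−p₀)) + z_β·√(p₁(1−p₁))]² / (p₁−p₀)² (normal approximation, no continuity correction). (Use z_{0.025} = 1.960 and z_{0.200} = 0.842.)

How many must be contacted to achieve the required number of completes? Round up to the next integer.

n = [z_{α/2}·√(p₀q₀) + z_β·√(p₁q₁)]² / (p₁ − p₀)²
  = [1.960·√(0.56·0.44) + 0.842·√(0.44·0.56)]² / (-0.12)²
  = [1.960·0.4964 + 0.842·0.4964]² / 0.0144
  = [1.3909]² / 0.0144
  = 134.34
Adjust for 81% response: 134.34 / 0.81 = 165.86.
Round up → n = 166.

n = 166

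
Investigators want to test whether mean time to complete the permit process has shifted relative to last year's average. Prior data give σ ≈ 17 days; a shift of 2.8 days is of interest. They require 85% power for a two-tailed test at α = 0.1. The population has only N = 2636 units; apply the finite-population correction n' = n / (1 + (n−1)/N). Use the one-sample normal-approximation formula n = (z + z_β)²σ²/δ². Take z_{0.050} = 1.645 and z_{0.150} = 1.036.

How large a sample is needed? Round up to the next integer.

n = 241

n = (z_{α/2} + z_β)² · σ² / δ²
  = (1.645 + 1.036)² · 17² / 2.8²
  = 7.1878 · 289 / 7.84
  = 264.96
Finite-population correction (N = 2636): 264.96 / (1 + (264.96 − 1)/2636) = 240.84.
Round up → n = 241.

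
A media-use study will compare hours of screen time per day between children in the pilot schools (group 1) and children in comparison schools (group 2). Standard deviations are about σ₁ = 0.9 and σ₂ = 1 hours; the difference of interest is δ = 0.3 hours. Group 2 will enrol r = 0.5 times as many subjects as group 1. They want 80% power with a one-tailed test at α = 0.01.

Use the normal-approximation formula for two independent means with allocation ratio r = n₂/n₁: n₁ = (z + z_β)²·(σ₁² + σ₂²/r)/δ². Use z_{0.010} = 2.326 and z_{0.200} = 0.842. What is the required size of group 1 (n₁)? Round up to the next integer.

n₁ = 314

n₁ = (z_α + z_β)² · (σ₁² + σ₂²/r) / δ²
   = (2.326 + 0.842)² · (0.9² + 1²/0.5) / 0.3²
   = 10.0362 · (0.81 + 2) / 0.09
   = 10.0362 · 2.81 / 0.09
   = 313.35
Round up → n₁ = 314; n₂ = r·n₁ = 0.5 × 314 = 157.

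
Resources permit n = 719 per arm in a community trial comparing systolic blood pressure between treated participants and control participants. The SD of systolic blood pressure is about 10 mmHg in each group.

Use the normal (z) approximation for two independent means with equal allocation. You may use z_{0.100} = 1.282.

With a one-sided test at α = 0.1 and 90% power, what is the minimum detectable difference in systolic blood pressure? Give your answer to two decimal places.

δ = (z_α + z_β) · √((σ₁²+σ₂²)/n)
  = (1.282 + 1.282) · √(200/719)
  = 2.564 · √0.27816
  = 2.564 · 0.5274
  = 1.3523

Minimum detectable difference ≈ 1.35 mmHg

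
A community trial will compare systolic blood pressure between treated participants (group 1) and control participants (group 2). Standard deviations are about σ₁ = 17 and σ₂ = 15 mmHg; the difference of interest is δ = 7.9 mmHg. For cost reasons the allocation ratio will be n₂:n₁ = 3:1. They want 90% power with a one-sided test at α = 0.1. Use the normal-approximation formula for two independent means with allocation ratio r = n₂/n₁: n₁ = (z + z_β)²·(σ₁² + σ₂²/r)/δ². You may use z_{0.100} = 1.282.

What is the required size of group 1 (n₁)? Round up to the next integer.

n₁ = (z_α + z_β)² · (σ₁² + σ₂²/r) / δ²
   = (1.282 + 1.282)² · (17² + 15²/3) / 7.9²
   = 6.5741 · (289 + 75) / 62.41
   = 6.5741 · 364 / 62.41
   = 38.34
Round up → n₁ = 39; n₂ = r·n₁ = 3 × 39 = 117.

n₁ = 39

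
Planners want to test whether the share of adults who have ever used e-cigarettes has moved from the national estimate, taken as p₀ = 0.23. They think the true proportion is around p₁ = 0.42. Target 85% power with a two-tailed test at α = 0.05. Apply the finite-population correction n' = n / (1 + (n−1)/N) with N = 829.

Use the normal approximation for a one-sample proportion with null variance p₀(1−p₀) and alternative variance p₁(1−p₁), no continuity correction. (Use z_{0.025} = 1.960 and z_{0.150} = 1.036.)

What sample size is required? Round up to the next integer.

n = 47

n = [z_{α/2}·√(p₀q₀) + z_β·√(p₁q₁)]² / (p₁ − p₀)²
  = [1.960·√(0.23·0.77) + 1.036·√(0.42·0.58)]² / (0.19)²
  = [1.960·0.4208 + 1.036·0.4936]² / 0.0361
  = [1.3362]² / 0.0361
  = 49.45
Finite-population correction (N = 829): 49.45 / (1 + (49.45 − 1)/829) = 46.72.
Round up → n = 47.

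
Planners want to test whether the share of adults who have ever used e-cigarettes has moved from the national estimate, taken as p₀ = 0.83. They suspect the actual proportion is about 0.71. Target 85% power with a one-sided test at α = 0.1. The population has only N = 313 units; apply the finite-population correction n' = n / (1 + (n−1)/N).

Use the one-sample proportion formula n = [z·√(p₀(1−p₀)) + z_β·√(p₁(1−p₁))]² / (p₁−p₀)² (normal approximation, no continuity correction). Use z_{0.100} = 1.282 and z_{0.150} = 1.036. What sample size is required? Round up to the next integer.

n = 53

n = [z_α·√(p₀q₀) + z_β·√(p₁q₁)]² / (p₁ − p₀)²
  = [1.282·√(0.83·0.17) + 1.036·√(0.71·0.29)]² / (-0.12)²
  = [1.282·0.3756 + 1.036·0.4538]² / 0.0144
  = [0.9517]² / 0.0144
  = 62.89
Finite-population correction (N = 313): 62.89 / (1 + (62.89 − 1)/313) = 52.51.
Round up → n = 53.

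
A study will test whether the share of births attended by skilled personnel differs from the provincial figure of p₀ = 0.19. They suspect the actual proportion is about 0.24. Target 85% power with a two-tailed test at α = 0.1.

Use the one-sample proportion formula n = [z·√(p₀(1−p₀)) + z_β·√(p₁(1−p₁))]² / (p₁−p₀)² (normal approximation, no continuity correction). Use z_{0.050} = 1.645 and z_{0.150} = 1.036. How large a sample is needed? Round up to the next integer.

n = 474

n = [z_{α/2}·√(p₀q₀) + z_β·√(p₁q₁)]² / (p₁ − p₀)²
  = [1.645·√(0.19·0.81) + 1.036·√(0.24·0.76)]² / (0.05)²
  = [1.645·0.3923 + 1.036·0.4271]² / 0.0025
  = [1.0878]² / 0.0025
  = 473.32
Round up → n = 474.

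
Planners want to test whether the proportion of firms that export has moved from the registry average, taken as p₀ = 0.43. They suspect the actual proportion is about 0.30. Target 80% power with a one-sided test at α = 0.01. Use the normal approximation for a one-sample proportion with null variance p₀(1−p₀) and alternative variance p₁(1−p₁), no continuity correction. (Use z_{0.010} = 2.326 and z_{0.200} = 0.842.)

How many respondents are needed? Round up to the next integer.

n = 140

n = [z_α·√(p₀q₀) + z_β·√(p₁q₁)]² / (p₁ − p₀)²
  = [2.326·√(0.43·0.57) + 0.842·√(0.30·0.70)]² / (-0.13)²
  = [2.326·0.4951 + 0.842·0.4583]² / 0.0169
  = [1.5374]² / 0.0169
  = 139.86
Round up → n = 140.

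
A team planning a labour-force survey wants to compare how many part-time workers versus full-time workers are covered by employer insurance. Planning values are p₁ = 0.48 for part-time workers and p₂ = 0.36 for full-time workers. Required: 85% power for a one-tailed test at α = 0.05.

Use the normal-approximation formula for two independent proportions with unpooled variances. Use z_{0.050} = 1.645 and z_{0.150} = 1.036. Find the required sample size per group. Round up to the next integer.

n = (z_α + z_β)² · [p₁(1−p₁) + p₂(1−p₂)] / (p₁ − p₂)²
  = (1.645 + 1.036)² · (0.48·0.52 + 0.36·0.64) / (0.12)²
  = (2.681)² · (0.2496 + 0.2304) / 0.0144
  = 7.1878 · 0.4800 / 0.0144
  = 239.59
Round up → n = 240 per group.

n = 240 per group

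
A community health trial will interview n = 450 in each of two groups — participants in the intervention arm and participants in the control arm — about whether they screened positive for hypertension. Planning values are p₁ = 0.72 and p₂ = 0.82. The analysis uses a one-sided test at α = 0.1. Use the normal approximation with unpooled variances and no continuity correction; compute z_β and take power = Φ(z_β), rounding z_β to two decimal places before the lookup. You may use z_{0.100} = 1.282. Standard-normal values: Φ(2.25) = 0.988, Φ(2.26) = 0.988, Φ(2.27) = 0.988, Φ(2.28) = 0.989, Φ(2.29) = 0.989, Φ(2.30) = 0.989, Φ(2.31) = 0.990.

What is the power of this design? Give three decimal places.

Power ≈ 0.990

z_β = |p₁−p₂|·√(n/[p₁q₁+p₂q₂]) − z_α
    = 0.10 · √(450/0.3492) − 1.282
    = 0.10 · 35.8979 − 1.282
    = 3.5898 − 1.282 = 2.3078 → 2.31
Power = Φ(2.31) = 0.990.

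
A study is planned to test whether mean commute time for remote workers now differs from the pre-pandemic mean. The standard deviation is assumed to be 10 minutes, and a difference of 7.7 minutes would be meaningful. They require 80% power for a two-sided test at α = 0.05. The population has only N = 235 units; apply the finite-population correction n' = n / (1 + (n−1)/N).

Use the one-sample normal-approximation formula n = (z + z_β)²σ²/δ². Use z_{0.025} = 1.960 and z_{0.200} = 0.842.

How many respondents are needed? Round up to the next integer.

n = (z_{α/2} + z_β)² · σ² / δ²
  = (1.960 + 0.842)² · 10² / 7.7²
  = 7.8512 · 100 / 59.29
  = 13.24
Finite-population correction (N = 235): 13.24 / (1 + (13.24 − 1)/235) = 12.59.
Round up → n = 13.

n = 13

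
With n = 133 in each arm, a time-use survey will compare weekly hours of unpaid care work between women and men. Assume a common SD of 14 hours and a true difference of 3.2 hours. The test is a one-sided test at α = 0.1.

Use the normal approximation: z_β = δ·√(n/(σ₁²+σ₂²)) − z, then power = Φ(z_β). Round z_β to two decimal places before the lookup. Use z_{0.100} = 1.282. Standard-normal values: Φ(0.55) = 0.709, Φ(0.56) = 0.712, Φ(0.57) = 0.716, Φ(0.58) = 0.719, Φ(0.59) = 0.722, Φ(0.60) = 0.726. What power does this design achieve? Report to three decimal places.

z_β = δ·√(n/(σ₁²+σ₂²)) − z_α
    = 3.2 · √(133/392) − 1.282
    = 3.2 · 0.58248 − 1.282
    = 1.8639 − 1.282 = 0.5819 → 0.58
Power = Φ(0.58) = 0.719.

Power ≈ 0.719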